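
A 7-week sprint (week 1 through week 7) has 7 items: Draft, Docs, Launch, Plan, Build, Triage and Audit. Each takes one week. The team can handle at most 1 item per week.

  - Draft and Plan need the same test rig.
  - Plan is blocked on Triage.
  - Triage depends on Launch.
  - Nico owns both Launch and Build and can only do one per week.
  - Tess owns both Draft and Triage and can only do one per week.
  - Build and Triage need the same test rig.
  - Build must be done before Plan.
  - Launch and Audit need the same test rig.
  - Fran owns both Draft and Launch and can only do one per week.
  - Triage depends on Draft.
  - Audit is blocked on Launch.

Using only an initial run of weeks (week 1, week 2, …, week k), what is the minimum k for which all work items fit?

The precedence chain requires at least 3 distinct weeks.
With at most 1 per week and 7 work items, at least 7 weeks are needed.
7 works (last occupied week: week 7): for example Plan in week 5, Build in week 4, Launch in week 1, Docs in week 7, Audit in week 6, Draft in week 2, Triage in week 3.

7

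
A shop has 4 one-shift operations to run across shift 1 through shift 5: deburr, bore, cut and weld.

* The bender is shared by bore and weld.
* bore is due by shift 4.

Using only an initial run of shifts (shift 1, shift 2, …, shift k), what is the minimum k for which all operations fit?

Could 1 shift be enough, i.e. nothing placed later than shift 1? No: bore's window within 1 shift is {shift 1}; weld can't share with bore (shift 1) → nothing is left.
So 1 shift is not enough.
2 works (last occupied shift: shift 2): for example bore -> shift 1, cut -> shift 1, weld -> shift 2, deburr -> shift 1.

2 shifts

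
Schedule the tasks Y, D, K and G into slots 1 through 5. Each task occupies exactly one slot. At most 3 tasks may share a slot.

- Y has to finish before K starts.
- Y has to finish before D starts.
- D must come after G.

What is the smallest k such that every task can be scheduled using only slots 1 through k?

2 slots

The precedence chain requires at least 2 distinct slots.
With at most 3 per slot and 4 tasks, at least 2 slots are needed.
2 works (last occupied slot: 2): for example Y -> 1, G -> 1, D -> 2, K -> 2.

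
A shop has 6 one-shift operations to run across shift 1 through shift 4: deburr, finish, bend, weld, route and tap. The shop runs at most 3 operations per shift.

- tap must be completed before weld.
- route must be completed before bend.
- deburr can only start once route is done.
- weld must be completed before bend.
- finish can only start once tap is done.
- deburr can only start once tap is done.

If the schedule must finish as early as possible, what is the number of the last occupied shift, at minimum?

The precedence chain requires at least 3 distinct shifts.
With at most 3 per shift and 6 operations, at least 2 shifts are needed.
3 works (last occupied shift: shift 3): for example route -> shift 1; finish -> shift 2; tap -> shift 1; deburr -> shift 2; bend -> shift 3; weld -> shift 2.

shift 3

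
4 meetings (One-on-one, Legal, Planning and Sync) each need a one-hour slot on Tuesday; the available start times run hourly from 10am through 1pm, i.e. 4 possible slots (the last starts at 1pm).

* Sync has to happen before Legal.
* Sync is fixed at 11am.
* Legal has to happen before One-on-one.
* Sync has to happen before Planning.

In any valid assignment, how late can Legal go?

12pm

Precedence pushes Legal to at least 12pm; downstream work caps Legal at 12pm.
Legal at 12pm is achievable: Legal -> 12pm; Sync -> 11am; One-on-one -> 1pm; Planning -> 12pm.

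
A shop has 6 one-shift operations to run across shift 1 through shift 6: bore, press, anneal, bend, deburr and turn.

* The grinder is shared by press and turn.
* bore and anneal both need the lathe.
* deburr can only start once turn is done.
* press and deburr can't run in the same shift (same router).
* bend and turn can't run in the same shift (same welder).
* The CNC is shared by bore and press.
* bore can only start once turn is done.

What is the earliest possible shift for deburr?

shift 2

Precedence pushes deburr to at least shift 2.
deburr at shift 2 is achievable: bore=shift 2; press=shift 3; deburr=shift 2; turn=shift 1; anneal=shift 1; bend=shift 2.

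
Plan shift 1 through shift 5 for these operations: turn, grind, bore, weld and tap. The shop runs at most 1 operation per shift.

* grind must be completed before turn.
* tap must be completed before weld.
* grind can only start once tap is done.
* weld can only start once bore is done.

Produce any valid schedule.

turn in shift 5, tap in shift 1, grind in shift 2, bore in shift 3, weld in shift 4

Checking: bore(shift 3) before weld(shift 4); tap(shift 1) before grind(shift 2); grind(shift 2) before turn(shift 5); tap(shift 1) before weld(shift 4); max 1 per shift (cap 1).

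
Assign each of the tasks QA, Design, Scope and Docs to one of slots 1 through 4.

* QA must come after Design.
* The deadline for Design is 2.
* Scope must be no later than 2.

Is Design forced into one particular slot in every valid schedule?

Design can be 1 (e.g. QA=2, Scope=1, Design=1, Docs=1) or 2 (e.g. QA -> 3, Design -> 2, Docs -> 1, Scope -> 1).

No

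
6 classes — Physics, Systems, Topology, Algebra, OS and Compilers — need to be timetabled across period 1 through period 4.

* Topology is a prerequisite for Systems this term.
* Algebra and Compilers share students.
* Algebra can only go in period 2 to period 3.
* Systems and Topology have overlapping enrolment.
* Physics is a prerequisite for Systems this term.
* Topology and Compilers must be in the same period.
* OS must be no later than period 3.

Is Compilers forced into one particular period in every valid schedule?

No

Compilers can be period 1 (e.g. Systems in period 2, Compilers in period 1, Physics in period 1, OS in period 1, Algebra in period 2, Topology in period 1) or period 2 (e.g. OS=period 1; Algebra=period 3; Topology=period 2; Physics=period 1; Systems=period 3; Compilers=period 2).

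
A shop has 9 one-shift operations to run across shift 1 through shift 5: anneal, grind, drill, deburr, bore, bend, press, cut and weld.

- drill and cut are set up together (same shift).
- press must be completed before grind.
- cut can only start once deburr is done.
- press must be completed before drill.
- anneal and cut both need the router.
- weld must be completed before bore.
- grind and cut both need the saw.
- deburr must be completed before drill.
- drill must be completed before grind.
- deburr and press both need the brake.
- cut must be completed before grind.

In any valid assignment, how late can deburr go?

Downstream work caps deburr at shift 3.
deburr at shift 3 is achievable: weld in shift 1, deburr in shift 3, drill in shift 4, press in shift 1, bend in shift 1, anneal in shift 1, cut in shift 4, bore in shift 2, grind in shift 5.

shift 3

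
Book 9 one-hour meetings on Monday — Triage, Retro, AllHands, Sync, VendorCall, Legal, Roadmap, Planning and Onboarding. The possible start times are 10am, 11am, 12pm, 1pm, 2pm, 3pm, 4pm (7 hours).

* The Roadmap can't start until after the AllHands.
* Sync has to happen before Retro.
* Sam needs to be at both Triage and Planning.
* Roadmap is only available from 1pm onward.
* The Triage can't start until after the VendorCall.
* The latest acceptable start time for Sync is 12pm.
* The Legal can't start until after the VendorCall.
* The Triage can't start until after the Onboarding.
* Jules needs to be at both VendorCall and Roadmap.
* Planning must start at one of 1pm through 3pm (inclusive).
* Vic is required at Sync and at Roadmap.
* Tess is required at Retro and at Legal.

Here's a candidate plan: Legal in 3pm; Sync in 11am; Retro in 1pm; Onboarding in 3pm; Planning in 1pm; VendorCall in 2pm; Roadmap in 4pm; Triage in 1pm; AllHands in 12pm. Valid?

The Triage can't start until after the Onboarding — violated.
Tess is required at Retro and at Legal — holds.
Jules needs to be at both VendorCall and Roadmap — holds.
Sam needs to be at both Triage and Planning — violated.
The latest acceptable start time for Sync is 12pm — holds.
Planning must start at one of 1pm through 3pm (inclusive) — holds.
Roadmap is only available from 1pm onward — holds.
The Roadmap can't start until after the AllHands — holds.
Vic is required at Sync and at Roadmap — holds.
Sync has to happen before Retro — holds.
The Legal can't start until after the VendorCall — holds.
The Triage can't start until after the VendorCall — violated.

No — it violates: The Triage can't start until after the Onboarding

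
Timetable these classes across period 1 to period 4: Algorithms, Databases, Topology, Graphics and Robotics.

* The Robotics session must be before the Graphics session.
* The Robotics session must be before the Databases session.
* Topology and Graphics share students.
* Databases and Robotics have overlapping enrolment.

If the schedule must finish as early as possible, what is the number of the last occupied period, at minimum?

2

The precedence chain requires at least 2 distinct periods.
2 works (last occupied period: period 2): for example Robotics in period 1; Databases in period 2; Topology in period 1; Algorithms in period 1; Graphics in period 2.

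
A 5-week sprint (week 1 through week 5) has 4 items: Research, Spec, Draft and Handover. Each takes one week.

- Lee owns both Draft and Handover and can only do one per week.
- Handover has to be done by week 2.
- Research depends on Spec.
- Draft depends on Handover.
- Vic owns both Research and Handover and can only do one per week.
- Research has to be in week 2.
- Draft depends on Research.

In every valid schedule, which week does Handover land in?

Handover's window is week 1–week 2.
Research is fixed at week 2, and Handover can't share a week with Research.
So Handover must be week 1.

week 1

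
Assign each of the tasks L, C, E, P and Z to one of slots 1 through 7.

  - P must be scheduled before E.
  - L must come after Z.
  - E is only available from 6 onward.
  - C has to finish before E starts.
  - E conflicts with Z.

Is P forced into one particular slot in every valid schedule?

P can be 1 (e.g. E=6, C=1, P=1, Z=1, L=2) or 2 (e.g. C in 1; L in 2; Z in 1; P in 2; E in 6).

No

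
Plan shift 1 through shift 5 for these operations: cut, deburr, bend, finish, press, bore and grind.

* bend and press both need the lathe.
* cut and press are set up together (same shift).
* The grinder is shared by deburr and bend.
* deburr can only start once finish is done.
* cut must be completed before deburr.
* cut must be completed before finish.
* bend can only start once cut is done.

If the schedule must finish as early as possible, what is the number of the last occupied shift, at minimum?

3

The precedence chain requires at least 3 distinct shifts.
3 works (last occupied shift: shift 3): for example bend=shift 2, deburr=shift 3, finish=shift 2, press=shift 1, grind=shift 1, cut=shift 1, bore=shift 1.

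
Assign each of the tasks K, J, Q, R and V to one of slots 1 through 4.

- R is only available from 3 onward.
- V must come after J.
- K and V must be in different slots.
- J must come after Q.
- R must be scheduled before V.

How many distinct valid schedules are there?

Splitting on K: it can be 1 (3), 2 (3), 3 (3). Listing each branch's schedules as (J, Q, R, V):
K=1: (2,1,3,4) (3,1,3,4) (3,2,3,4) — 3.
K=2: (2,1,3,4) (3,1,3,4) (3,2,3,4) — 3.
K=3: (2,1,3,4) (3,1,3,4) (3,2,3,4) — 3.
Summing: 3 + 3 + 3 = 9.

9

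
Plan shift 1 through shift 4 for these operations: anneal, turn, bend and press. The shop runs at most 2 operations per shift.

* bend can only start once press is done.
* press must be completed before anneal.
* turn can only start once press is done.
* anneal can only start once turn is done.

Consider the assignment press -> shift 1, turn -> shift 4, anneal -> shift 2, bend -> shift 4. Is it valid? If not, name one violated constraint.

Invalid. anneal can only start once turn is done.

turn can only start once press is done — holds.
The shop runs at most 2 operations per shift — holds.
bend can only start once press is done — holds.
press must be completed before anneal — holds.
anneal can only start once turn is done — violated.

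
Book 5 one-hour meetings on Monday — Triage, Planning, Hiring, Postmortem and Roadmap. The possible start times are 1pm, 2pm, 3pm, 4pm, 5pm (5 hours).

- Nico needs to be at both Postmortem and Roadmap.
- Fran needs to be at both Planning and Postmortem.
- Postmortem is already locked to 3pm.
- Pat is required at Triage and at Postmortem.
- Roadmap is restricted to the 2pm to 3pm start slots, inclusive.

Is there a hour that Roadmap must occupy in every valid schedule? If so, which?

2pm

Roadmap's window is 2pm–3pm.
Postmortem is fixed at 3pm, and Roadmap can't share a hour with Postmortem.
So Roadmap must be 2pm.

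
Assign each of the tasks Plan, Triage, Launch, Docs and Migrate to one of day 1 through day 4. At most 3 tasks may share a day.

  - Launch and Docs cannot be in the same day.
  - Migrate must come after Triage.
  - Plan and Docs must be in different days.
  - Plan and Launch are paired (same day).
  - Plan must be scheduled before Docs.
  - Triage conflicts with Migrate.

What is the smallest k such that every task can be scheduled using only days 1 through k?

The precedence chain requires at least 2 distinct days.
With at most 3 per day and 5 tasks, at least 2 days are needed.
2 works (last occupied day: day 2): for example Triage=day 1; Plan=day 1; Migrate=day 2; Docs=day 2; Launch=day 1.

2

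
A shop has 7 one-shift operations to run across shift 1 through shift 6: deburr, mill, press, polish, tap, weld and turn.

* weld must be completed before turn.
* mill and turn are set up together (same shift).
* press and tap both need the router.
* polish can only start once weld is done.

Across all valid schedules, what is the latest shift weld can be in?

Downstream work caps weld at shift 5.
weld at shift 5 is achievable: deburr=shift 1; tap=shift 2; turn=shift 6; press=shift 1; polish=shift 6; weld=shift 5; mill=shift 6.

shift 5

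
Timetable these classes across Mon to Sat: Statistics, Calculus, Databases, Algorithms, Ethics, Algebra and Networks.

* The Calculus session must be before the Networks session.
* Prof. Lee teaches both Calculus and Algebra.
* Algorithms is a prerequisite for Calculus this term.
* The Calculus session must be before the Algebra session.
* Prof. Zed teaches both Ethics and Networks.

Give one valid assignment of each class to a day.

Calculus=Tue, Databases=Mon, Ethics=Mon, Statistics=Mon, Algebra=Wed, Networks=Wed, Algorithms=Mon

Checking: Algorithms(Mon) before Calculus(Tue); Calculus(Tue) before Algebra(Wed); Calculus(Tue) before Networks(Wed); Calculus(Tue) != Algebra(Wed); Ethics(Mon) != Networks(Wed).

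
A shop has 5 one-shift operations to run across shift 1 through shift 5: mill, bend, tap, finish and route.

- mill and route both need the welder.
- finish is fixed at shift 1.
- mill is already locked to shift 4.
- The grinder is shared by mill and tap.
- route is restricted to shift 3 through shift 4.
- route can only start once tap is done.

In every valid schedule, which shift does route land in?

shift 3

route's window is shift 3–shift 4.
mill is fixed at shift 4, and route can't share a shift with mill.
So route must be shift 3.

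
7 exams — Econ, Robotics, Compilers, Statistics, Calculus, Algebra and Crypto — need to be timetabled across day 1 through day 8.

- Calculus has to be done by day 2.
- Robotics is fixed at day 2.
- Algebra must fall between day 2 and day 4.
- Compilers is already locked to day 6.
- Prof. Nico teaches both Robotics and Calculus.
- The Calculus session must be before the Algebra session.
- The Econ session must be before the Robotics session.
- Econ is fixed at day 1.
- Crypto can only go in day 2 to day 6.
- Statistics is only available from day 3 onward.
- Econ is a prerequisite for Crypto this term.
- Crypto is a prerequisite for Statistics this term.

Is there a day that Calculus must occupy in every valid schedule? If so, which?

day 1

Calculus's window is day 1–day 2.
Robotics is fixed at day 2, and Calculus can't share a day with Robotics.
So Calculus must be day 1.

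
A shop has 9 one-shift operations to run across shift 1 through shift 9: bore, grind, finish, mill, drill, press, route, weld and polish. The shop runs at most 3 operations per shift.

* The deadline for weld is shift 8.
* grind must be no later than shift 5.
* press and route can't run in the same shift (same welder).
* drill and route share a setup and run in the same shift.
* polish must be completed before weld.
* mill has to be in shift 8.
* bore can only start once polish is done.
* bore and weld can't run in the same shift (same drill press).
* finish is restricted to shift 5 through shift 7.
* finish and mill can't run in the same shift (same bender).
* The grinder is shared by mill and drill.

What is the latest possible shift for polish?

Downstream work caps polish at shift 7.
polish at shift 7 is achievable: route -> shift 1, weld -> shift 8, grind -> shift 1, mill -> shift 8, finish -> shift 5, bore -> shift 9, polish -> shift 7, press -> shift 2, drill -> shift 1.

shift 7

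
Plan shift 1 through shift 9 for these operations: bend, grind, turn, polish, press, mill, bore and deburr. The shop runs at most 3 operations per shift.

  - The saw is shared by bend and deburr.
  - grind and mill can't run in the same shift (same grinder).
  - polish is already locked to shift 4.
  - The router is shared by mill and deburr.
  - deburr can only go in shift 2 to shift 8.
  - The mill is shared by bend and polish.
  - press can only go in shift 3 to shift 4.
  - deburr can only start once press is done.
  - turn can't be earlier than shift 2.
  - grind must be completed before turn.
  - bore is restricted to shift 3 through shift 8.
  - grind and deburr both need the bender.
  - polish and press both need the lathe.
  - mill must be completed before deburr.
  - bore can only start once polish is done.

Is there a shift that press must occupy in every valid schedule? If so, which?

shift 3

press's window is shift 3–shift 4.
polish is fixed at shift 4, and press can't share a shift with polish.
So press must be shift 3.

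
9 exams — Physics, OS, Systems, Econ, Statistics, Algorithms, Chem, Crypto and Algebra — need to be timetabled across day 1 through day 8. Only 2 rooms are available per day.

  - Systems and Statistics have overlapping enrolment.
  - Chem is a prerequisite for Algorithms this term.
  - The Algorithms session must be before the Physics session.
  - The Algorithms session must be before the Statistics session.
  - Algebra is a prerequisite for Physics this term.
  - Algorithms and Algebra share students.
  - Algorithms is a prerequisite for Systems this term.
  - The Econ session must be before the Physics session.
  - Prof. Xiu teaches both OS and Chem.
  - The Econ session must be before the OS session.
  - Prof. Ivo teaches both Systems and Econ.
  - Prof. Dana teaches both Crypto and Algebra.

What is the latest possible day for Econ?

day 7

Downstream work caps Econ at day 7.
Econ at day 7 is achievable: Algorithms=day 2, Algebra=day 1, Systems=day 3, OS=day 8, Statistics=day 4, Econ=day 7, Chem=day 1, Crypto=day 2, Physics=day 8.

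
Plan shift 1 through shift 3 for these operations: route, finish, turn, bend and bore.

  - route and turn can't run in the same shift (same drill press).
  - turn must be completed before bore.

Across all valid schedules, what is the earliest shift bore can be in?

shift 2

Precedence pushes bore to at least shift 2.
bore at shift 2 is achievable: bend=shift 1, turn=shift 1, route=shift 2, finish=shift 1, bore=shift 2.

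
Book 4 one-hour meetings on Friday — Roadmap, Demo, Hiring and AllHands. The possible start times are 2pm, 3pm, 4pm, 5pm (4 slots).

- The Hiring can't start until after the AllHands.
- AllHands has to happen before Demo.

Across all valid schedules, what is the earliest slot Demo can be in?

3pm

Precedence pushes Demo to at least 3pm.
Demo at 3pm is achievable: Hiring -> 3pm, Roadmap -> 2pm, AllHands -> 2pm, Demo -> 3pm.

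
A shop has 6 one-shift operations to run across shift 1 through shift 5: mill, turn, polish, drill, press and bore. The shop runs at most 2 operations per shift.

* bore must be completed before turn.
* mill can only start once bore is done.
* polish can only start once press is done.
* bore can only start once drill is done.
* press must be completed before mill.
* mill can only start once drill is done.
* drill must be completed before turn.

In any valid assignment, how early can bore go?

Precedence pushes bore to at least shift 2; downstream work caps bore at shift 4.
bore at shift 2 is achievable: turn in shift 3; polish in shift 2; drill in shift 1; press in shift 1; mill in shift 3; bore in shift 2.

shift 2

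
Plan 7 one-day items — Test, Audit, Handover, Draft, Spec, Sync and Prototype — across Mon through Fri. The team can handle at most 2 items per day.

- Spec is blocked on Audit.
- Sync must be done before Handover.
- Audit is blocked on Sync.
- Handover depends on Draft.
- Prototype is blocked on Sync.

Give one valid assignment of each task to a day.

Handover in Tue, Draft in Mon, Test in Thu, Sync in Mon, Prototype in Wed, Spec in Wed, Audit in Tue

Checking: Sync(Mon) before Handover(Tue); Audit(Tue) before Spec(Wed); Sync(Mon) before Audit(Tue); Sync(Mon) before Prototype(Wed); Draft(Mon) before Handover(Tue); max 2 per day (cap 2).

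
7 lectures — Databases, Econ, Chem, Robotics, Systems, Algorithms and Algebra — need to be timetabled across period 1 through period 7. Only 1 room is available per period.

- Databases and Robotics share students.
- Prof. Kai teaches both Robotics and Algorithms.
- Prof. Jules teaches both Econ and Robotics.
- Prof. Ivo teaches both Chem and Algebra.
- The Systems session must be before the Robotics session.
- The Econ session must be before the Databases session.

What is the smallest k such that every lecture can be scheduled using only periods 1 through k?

The precedence chain requires at least 2 distinct periods.
With at most 1 per period and 7 lectures, at least 7 periods are needed.
7 works (last occupied period: period 7): for example Databases in period 2; Systems in period 3; Robotics in period 4; Algebra in period 7; Chem in period 5; Algorithms in period 6; Econ in period 1.

7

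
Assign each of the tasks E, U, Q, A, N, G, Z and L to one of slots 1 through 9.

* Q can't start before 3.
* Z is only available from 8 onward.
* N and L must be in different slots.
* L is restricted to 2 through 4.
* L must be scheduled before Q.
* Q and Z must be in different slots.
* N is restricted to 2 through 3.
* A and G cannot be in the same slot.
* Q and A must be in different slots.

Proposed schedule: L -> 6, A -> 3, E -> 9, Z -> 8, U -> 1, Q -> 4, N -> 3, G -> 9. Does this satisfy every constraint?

No. L must be scheduled before Q is not satisfied.

Z is only available from 8 onward — holds.
L is restricted to 2 through 4 — violated.
N and L must be in different slots — holds.
A and G cannot be in the same slot — holds.
N is restricted to 2 through 3 — holds.
Q can't start before 3 — holds.
L must be scheduled before Q — violated.
Q and A must be in different slots — holds.
Q and Z must be in different slots — holds.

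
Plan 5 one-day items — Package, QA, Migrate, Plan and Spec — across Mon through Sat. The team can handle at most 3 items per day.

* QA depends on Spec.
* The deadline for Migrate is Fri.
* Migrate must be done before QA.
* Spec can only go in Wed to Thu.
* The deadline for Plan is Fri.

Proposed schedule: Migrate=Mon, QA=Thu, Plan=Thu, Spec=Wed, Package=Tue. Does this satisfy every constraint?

Yes

The deadline for Migrate is Fri — holds.
Spec can only go in Wed to Thu — holds.
The deadline for Plan is Fri — holds.
The team can handle at most 3 items per day — holds.
QA depends on Spec — holds.
Migrate must be done before QA — holds.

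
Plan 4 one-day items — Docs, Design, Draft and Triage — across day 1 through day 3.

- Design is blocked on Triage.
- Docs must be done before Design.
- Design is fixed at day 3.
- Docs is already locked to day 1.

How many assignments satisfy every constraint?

Splitting on Draft: it can be day 1 (2), day 2 (2), day 3 (2). Listing each branch's schedules as (Docs, Design, Triage) by day number:
Draft=day 1: (1,3,1) (1,3,2) — 2.
Draft=day 2: (1,3,1) (1,3,2) — 2.
Draft=day 3: (1,3,1) (1,3,2) — 2.
Summing: 2 + 2 + 2 = 6.

6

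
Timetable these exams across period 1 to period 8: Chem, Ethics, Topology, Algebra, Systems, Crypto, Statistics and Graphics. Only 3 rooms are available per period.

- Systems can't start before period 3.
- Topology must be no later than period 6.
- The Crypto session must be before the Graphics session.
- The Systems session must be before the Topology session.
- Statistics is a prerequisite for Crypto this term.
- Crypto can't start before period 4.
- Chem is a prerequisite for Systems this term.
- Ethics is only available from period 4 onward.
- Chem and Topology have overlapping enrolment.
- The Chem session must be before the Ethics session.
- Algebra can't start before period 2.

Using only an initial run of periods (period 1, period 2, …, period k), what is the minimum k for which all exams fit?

5 periods

The precedence chain requires at least 3 distinct periods.
With at most 3 per period and 8 exams, at least 3 periods are needed.
Propagating the time windows through the other constraints, Graphics can't land before period 5, so the schedule must run through at least period 5.
5 works (last occupied period: period 5): for example Ethics -> period 4; Graphics -> period 5; Chem -> period 1; Statistics -> period 1; Topology -> period 4; Crypto -> period 4; Algebra -> period 2; Systems -> period 3.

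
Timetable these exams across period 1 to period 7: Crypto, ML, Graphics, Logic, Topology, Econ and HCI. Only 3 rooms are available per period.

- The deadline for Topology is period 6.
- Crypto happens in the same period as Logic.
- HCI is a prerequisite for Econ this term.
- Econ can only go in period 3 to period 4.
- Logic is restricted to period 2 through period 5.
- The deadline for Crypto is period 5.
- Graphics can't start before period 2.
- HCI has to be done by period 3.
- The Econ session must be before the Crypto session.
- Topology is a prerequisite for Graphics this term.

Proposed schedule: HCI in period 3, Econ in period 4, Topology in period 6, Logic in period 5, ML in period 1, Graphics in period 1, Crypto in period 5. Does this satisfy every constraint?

No. Graphics can't start before period 2 is not satisfied.

HCI is a prerequisite for Econ this term — holds.
Logic is restricted to period 2 through period 5 — holds.
Crypto happens in the same period as Logic — holds.
Only 3 rooms are available per period — holds.
Econ can only go in period 3 to period 4 — holds.
HCI has to be done by period 3 — holds.
The deadline for Crypto is period 5 — holds.
The deadline for Topology is period 6 — holds.
Topology is a prerequisite for Graphics this term — violated.
Graphics can't start before period 2 — violated.
The Econ session must be before the Crypto session — holds.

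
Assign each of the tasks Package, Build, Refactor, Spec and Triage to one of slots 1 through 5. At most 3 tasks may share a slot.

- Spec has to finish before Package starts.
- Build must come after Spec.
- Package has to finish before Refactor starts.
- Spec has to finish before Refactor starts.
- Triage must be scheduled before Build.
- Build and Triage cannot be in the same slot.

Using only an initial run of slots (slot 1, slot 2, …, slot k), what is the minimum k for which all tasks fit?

The precedence chain requires at least 3 distinct slots.
With at most 3 per slot and 5 tasks, at least 2 slots are needed.
3 works (last occupied slot: 3): for example Build=2, Package=2, Spec=1, Triage=1, Refactor=3.

3 slots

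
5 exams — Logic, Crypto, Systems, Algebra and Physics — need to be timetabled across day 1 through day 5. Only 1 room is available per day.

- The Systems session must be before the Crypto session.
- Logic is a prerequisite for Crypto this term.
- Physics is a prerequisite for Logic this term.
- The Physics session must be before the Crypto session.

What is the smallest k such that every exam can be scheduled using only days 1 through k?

The precedence chain requires at least 3 distinct days.
With at most 1 per day and 5 exams, at least 5 days are needed.
5 works (last occupied day: day 5): for example Logic -> day 2, Crypto -> day 4, Algebra -> day 5, Systems -> day 3, Physics -> day 1.

5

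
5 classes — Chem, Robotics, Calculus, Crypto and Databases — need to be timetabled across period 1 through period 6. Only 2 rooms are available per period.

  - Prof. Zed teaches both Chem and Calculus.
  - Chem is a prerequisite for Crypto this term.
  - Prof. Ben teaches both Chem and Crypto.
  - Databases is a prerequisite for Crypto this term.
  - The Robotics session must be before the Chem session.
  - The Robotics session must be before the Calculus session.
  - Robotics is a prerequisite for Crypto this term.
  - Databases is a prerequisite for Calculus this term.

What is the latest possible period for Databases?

Downstream work caps Databases at period 5.
Databases at period 5 is achievable: Robotics -> period 1; Databases -> period 5; Calculus -> period 6; Crypto -> period 6; Chem -> period 2.

period 5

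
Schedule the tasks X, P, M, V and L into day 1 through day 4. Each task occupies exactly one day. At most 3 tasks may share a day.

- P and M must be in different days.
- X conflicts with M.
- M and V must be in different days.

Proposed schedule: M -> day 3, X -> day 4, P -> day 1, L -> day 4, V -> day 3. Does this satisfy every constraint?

M and V must be in different days — violated.
X conflicts with M — holds.
At most 3 tasks may share a day — holds.
P and M must be in different days — holds.

Invalid. M and V must be in different days.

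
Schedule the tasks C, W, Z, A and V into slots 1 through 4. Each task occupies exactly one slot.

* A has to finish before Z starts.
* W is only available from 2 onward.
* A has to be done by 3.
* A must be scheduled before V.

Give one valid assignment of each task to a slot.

C in 1, Z in 2, A in 1, V in 2, W in 2

Checking: A(1) before V(2); A(1) before Z(2); W=2 in [2,4]; A=1 in [1,3].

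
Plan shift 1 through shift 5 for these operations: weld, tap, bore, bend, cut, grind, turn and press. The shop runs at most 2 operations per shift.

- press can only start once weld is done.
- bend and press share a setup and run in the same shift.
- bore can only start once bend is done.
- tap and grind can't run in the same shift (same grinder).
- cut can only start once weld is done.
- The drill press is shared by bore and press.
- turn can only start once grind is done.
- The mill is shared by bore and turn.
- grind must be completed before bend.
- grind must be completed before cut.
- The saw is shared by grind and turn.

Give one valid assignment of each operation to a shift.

grind=shift 1; bore=shift 3; turn=shift 4; bend=shift 2; cut=shift 3; tap=shift 4; weld=shift 1; press=shift 2

Checking: grind(shift 1) before cut(shift 3); grind(shift 1) before bend(shift 2); weld(shift 1) before cut(shift 3); grind(shift 1) before turn(shift 4); bend(shift 2) before bore(shift 3); weld(shift 1) before press(shift 2); grind(shift 1) != turn(shift 4); tap(shift 4) != grind(shift 1); bore(shift 3) != turn(shift 4); bore(shift 3) != press(shift 2); bend = press = shift 2; max 2 per shift (cap 2).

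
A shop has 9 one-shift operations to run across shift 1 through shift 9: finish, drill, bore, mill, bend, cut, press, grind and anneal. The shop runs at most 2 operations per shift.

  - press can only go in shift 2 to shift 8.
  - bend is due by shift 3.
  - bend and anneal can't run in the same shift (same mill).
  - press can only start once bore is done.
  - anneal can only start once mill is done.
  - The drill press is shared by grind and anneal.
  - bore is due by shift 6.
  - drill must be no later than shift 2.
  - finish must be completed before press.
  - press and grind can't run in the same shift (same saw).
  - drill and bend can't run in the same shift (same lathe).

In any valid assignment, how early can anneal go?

Precedence pushes anneal to at least shift 2.
anneal at shift 2 is achievable: finish -> shift 3; bore -> shift 2; bend -> shift 3; drill -> shift 1; grind -> shift 5; press -> shift 4; mill -> shift 1; anneal -> shift 2; cut -> shift 4.

shift 2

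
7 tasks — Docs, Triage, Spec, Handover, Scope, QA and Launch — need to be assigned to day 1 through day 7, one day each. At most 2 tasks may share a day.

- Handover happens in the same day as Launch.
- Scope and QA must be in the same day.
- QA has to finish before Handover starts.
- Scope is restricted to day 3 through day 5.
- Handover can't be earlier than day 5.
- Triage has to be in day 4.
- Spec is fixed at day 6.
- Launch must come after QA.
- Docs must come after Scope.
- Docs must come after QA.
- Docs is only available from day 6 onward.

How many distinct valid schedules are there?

4

Enumerating: Triage=day 4, Handover=day 5, Spec=day 6, Scope=day 3, QA=day 3, Launch=day 5, Docs=day 6 | QA in day 3, Triage in day 4, Docs in day 6, Handover in day 7, Spec in day 6, Launch in day 7, Scope in day 3 | Scope -> day 5; Spec -> day 6; Triage -> day 4; QA -> day 5; Handover -> day 7; Docs -> day 6; Launch -> day 7 | Triage=day 4; Spec=day 6; Scope=day 3; Handover=day 5; Launch=day 5; Docs=day 7; QA=day 3.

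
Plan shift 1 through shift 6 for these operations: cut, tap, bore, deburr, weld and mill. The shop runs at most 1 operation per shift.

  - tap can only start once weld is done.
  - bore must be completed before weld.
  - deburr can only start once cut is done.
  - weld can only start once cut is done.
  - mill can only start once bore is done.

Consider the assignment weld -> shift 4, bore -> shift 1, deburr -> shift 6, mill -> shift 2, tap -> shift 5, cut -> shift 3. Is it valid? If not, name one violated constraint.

Yes

bore must be completed before weld — holds.
weld can only start once cut is done — holds.
tap can only start once weld is done — holds.
The shop runs at most 1 operation per shift — holds.
deburr can only start once cut is done — holds.
mill can only start once bore is done — holds.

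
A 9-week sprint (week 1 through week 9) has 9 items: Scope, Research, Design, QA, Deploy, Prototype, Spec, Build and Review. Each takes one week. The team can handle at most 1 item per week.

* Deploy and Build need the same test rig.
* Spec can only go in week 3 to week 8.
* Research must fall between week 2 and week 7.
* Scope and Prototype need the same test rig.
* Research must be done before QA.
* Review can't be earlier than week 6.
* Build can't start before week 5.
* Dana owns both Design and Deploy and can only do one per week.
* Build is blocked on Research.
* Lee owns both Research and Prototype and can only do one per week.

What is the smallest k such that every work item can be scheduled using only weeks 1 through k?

9

The precedence chain requires at least 2 distinct weeks.
With at most 1 per week and 9 work items, at least 9 weeks are needed.
Review can't be placed before week 6, so the schedule must run through at least week 6.
9 works (last occupied week: week 9): for example QA -> week 4; Spec -> week 3; Build -> week 5; Deploy -> week 8; Prototype -> week 9; Scope -> week 1; Review -> week 6; Design -> week 7; Research -> week 2.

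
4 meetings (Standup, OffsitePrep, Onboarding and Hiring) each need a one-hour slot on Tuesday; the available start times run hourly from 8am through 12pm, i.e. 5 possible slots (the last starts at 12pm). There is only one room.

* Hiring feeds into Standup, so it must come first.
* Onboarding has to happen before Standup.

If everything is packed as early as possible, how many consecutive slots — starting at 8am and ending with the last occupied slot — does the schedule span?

4

The precedence chain requires at least 2 distinct slots.
With at most 1 per slot and 4 meetings, at least 4 slots are needed.
4 works (last occupied slot: 11am): for example Onboarding in 8am; Standup in 10am; OffsitePrep in 11am; Hiring in 9am.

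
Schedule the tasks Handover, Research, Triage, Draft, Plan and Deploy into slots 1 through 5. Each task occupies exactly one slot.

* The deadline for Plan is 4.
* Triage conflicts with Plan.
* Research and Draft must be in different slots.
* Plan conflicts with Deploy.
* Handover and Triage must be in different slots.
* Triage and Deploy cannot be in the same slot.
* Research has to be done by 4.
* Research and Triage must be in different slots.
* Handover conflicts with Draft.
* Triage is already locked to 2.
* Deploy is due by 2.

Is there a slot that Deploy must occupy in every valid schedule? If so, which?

Deploy's window is 1–2.
Triage is fixed at 2, and Deploy can't share a slot with Triage.
So Deploy must be 1.

1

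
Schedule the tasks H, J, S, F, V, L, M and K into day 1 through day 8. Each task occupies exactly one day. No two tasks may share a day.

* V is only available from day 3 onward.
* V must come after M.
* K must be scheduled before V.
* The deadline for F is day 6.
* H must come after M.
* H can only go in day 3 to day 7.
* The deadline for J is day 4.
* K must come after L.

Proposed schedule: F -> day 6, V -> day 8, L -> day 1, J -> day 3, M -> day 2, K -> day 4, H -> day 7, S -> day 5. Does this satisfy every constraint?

H can only go in day 3 to day 7 — holds.
The deadline for F is day 6 — holds.
H must come after M — holds.
K must be scheduled before V — holds.
The deadline for J is day 4 — holds.
No two tasks may share a day — holds.
V is only available from day 3 onward — holds.
V must come after M — holds.
K must come after L — holds.

Yes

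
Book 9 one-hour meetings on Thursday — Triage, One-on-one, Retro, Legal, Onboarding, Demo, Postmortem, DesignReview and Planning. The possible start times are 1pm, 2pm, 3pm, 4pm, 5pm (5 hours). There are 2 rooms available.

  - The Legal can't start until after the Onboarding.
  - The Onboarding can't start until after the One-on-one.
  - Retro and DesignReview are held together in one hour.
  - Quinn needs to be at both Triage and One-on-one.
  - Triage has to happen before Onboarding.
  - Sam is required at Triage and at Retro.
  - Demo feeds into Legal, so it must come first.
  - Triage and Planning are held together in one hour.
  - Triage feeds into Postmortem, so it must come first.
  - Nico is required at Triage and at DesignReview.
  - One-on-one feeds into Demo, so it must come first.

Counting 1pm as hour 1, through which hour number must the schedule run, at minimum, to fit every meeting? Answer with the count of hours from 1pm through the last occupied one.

The precedence chain requires at least 3 distinct hours.
With at most 2 per hour and 9 meetings, at least 5 hours are needed.
5 works (last occupied hour: 5pm): for example Retro in 5pm, Legal in 4pm, One-on-one in 2pm, Postmortem in 2pm, Planning in 1pm, Onboarding in 3pm, DesignReview in 5pm, Demo in 3pm, Triage in 1pm.

5 hours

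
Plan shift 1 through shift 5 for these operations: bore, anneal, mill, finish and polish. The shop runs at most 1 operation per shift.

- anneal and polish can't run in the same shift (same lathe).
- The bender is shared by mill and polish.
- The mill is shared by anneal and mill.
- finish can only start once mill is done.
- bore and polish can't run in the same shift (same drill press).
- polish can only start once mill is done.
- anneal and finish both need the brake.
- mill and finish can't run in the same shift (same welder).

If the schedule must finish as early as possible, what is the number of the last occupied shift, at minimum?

5

The precedence chain requires at least 2 distinct shifts.
With at most 1 per shift and 5 operations, at least 5 shifts are needed.
5 works (last occupied shift: shift 5): for example anneal -> shift 5, finish -> shift 2, mill -> shift 1, bore -> shift 4, polish -> shift 3.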